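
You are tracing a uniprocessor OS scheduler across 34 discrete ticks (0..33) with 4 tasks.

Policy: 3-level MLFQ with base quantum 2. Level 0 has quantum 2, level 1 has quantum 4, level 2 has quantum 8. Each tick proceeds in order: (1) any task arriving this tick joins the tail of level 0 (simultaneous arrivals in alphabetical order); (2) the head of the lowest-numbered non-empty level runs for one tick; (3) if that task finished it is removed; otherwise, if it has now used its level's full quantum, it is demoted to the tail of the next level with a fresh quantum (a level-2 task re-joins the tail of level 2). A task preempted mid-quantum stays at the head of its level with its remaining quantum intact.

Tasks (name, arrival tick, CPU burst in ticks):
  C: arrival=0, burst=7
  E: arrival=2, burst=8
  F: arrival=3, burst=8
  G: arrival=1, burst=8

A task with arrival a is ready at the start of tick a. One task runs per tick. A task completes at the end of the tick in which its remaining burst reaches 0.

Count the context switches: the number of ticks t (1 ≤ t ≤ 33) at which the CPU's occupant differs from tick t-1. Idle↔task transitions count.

context switches = 12

t=0: L0/L1/L2 = C/-/- → run C
t=1: L0/L1/L2 = CG/-/- → run C
t=2: L0/L1/L2 = GE/C/- → run G
t=3: L0/L1/L2 = GEF/C/- → run G
t=4: L0/L1/L2 = EF/CG/- → run E
t=5: L0/L1/L2 = EF/CG/- → run E
t=6: L0/L1/L2 = F/CGE/- → run F
t=7: L0/L1/L2 = F/CGE/- → run F
t=8: L0/L1/L2 = -/CGEF/- → run C
t=9: L0/L1/L2 = -/CGEF/- → run C
t=10: L0/L1/L2 = -/CGEF/- → run C
t=11: L0/L1/L2 = -/CGEF/- → run C
t=12: L0/L1/L2 = -/GEF/C → run G
t=13: L0/L1/L2 = -/GEF/C → run G
t=14: L0/L1/L2 = -/GEF/C → run G
t=15: L0/L1/L2 = -/GEF/C → run G
t=16: L0/L1/L2 = -/EF/CG → run E
t=17: L0/L1/L2 = -/EF/CG → run E
t=18: L0/L1/L2 = -/EF/CG → run E
t=19: L0/L1/L2 = -/EF/CG → run E
t=20: L0/L1/L2 = -/F/CGE → run F
t=21: L0/L1/L2 = -/F/CGE → run F
t=22: L0/L1/L2 = -/F/CGE → run F
t=23: L0/L1/L2 = -/F/CGE → run F
t=24: L0/L1/L2 = -/-/CGEF → run C
t=25: L0/L1/L2 = -/-/GEF → run G
t=26: L0/L1/L2 = -/-/GEF → run G
t=27: L0/L1/L2 = -/-/EF → run E
t=28: L0/L1/L2 = -/-/EF → run E
t=29: L0/L1/L2 = -/-/F → run F
t=30: L0/L1/L2 = -/-/F → run F
t=31: (idle)
t=32: (idle)
t=33: (idle)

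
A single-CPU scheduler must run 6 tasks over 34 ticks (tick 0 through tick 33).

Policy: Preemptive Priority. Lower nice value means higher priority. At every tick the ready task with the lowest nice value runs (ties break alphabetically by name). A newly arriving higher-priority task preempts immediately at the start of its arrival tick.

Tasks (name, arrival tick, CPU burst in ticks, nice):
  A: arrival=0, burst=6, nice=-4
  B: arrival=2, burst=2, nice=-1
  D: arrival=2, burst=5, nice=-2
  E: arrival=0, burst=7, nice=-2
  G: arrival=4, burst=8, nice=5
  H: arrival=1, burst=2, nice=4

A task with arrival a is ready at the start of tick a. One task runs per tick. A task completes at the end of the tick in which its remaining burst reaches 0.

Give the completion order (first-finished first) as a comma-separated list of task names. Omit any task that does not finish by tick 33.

t=0: ready={A,E} → run A
t=1: ready={A,E,H} → run A
t=2: ready={A,B,D,E,H} → run A
t=3: ready={A,B,D,E,H} → run A
t=4: ready={A,B,D,E,G,H} → run A
t=5: ready={A,B,D,E,G,H} → run A
t=6: ready={B,D,E,G,H} → run D
t=7: ready={B,D,E,G,H} → run D
t=8: ready={B,D,E,G,H} → run D
t=9: ready={B,D,E,G,H} → run D
t=10: ready={B,D,E,G,H} → run D
t=11: ready={B,E,G,H} → run E
t=12: ready={B,E,G,H} → run E
t=13: ready={B,E,G,H} → run E
t=14: ready={B,E,G,H} → run E
t=15: ready={B,E,G,H} → run E
t=16: ready={B,E,G,H} → run E
t=17: ready={B,E,G,H} → run E
t=18: ready={B,G,H} → run B
t=19: ready={B,G,H} → run B
t=20: ready={G,H} → run H
t=21: ready={G,H} → run H
t=22: ready={G} → run G
t=23: ready={G} → run G
t=24: ready={G} → run G
t=25: ready={G} → run G
t=26: ready={G} → run G
t=27: ready={G} → run G
t=28: ready={G} → run G
t=29: ready={G} → run G
t=30: (idle)
t=31: (idle)
t=32: (idle)
t=33: (idle)

completion order = A, D, E, B, H, G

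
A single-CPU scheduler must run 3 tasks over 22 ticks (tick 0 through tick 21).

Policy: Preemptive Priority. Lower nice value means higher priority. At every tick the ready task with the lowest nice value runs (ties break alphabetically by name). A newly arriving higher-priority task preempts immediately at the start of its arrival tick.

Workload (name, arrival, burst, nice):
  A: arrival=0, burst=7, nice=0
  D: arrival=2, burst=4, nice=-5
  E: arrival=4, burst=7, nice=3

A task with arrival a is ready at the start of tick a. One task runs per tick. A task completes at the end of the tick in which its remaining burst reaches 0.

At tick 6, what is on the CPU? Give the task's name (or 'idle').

running at tick 6 = A

t=0: ready={A} → run A
t=1: ready={A} → run A
t=2: ready={A,D} → run D
t=3: ready={A,D} → run D
t=4: ready={A,D,E} → run D
t=5: ready={A,D,E} → run D
t=6: ready={A,E} → run A
t=7: ready={A,E} → run A
t=8: ready={A,E} → run A
t=9: ready={A,E} → run A
t=10: ready={A,E} → run A
t=11: ready={E} → run E
t=12: ready={E} → run E
t=13: ready={E} → run E
t=14: ready={E} → run E
t=15: ready={E} → run E
t=16: ready={E} → run E
t=17: ready={E} → run E
t=18: (idle)
t=19: (idle)
t=20: (idle)
t=21: (idle)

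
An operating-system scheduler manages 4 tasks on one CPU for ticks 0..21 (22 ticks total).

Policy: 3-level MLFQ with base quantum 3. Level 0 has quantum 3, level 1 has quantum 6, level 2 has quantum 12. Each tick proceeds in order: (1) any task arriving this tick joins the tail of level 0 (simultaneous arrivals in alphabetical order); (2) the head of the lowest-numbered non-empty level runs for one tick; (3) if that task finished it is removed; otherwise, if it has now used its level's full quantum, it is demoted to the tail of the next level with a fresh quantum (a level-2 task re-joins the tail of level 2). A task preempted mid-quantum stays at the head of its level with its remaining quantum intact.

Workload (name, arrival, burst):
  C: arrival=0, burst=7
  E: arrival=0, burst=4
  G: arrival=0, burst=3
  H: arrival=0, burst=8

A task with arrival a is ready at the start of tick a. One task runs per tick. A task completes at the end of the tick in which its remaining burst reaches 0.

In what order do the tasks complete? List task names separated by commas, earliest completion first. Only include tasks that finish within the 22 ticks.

t=0: L0/L1/L2 = CEGH/-/- → run C
t=1: L0/L1/L2 = CEGH/-/- → run C
t=2: L0/L1/L2 = CEGH/-/- → run C
t=3: L0/L1/L2 = EGH/C/- → run E
t=4: L0/L1/L2 = EGH/C/- → run E
t=5: L0/L1/L2 = EGH/C/- → run E
t=6: L0/L1/L2 = GH/CE/- → run G
t=7: L0/L1/L2 = GH/CE/- → run G
t=8: L0/L1/L2 = GH/CE/- → run G
t=9: L0/L1/L2 = H/CE/- → run H
t=10: L0/L1/L2 = H/CE/- → run H
t=11: L0/L1/L2 = H/CE/- → run H
t=12: L0/L1/L2 = -/CEH/- → run C
t=13: L0/L1/L2 = -/CEH/- → run C
t=14: L0/L1/L2 = -/CEH/- → run C
t=15: L0/L1/L2 = -/CEH/- → run C
t=16: L0/L1/L2 = -/EH/- → run E
t=17: L0/L1/L2 = -/H/- → run H
t=18: L0/L1/L2 = -/H/- → run H
t=19: L0/L1/L2 = -/H/- → run H
t=20: L0/L1/L2 = -/H/- → run H
t=21: L0/L1/L2 = -/H/- → run H

completion order = G, C, E, H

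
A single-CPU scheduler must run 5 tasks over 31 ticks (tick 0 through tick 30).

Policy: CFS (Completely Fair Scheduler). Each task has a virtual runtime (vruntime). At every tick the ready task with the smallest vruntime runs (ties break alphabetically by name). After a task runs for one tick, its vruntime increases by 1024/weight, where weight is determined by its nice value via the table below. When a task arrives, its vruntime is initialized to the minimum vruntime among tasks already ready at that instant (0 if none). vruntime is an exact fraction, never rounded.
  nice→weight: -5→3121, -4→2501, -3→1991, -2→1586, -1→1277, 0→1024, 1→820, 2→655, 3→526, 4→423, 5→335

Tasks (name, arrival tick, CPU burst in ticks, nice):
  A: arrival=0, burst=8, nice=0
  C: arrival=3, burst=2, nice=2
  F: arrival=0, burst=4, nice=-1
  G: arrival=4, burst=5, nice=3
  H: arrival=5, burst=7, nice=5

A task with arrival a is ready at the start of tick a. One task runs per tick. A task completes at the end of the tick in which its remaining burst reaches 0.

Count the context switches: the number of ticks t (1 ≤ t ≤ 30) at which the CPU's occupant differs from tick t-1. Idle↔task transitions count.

context switches = 20

t=0: vr[A=0 F=0] → run A
t=1: vr[A=1 F=0] → run F
t=2: vr[A=1 F=1024/1277] → run F
t=3: vr[A=1 C=1 F=2048/1277] → run A
t=4: vr[A=2 C=1 F=2048/1277 G=1] → run C
t=5: vr[A=2 C=1679/655 F=2048/1277 G=1 H=1] → run G
t=6: vr[A=2 C=1679/655 F=2048/1277 G=775/263 H=1] → run H
t=7: vr[A=2 C=1679/655 F=2048/1277 G=775/263 H=1359/335] → run F
t=8: vr[A=2 C=1679/655 F=3072/1277 G=775/263 H=1359/335] → run A
t=9: vr[A=3 C=1679/655 F=3072/1277 G=775/263 H=1359/335] → run F
t=10: vr[A=3 C=1679/655 G=775/263 H=1359/335] → run C
t=11: vr[A=3 G=775/263 H=1359/335] → run G
t=12: vr[A=3 G=1287/263 H=1359/335] → run A
t=13: vr[A=4 G=1287/263 H=1359/335] → run A
t=14: vr[A=5 G=1287/263 H=1359/335] → run H
t=15: vr[A=5 G=1287/263 H=2383/335] → run G
t=16: vr[A=5 G=1799/263 H=2383/335] → run A
t=17: vr[A=6 G=1799/263 H=2383/335] → run A
t=18: vr[A=7 G=1799/263 H=2383/335] → run G
t=19: vr[A=7 G=2311/263 H=2383/335] → run A
t=20: vr[G=2311/263 H=2383/335] → run H
t=21: vr[G=2311/263 H=3407/335] → run G
t=22: vr[H=3407/335] → run H
t=23: vr[H=4431/335] → run H
t=24: vr[H=1091/67] → run H
t=25: vr[H=6479/335] → run H
t=26: (idle)
t=27: (idle)
t=28: (idle)
t=29: (idle)
t=30: (idle)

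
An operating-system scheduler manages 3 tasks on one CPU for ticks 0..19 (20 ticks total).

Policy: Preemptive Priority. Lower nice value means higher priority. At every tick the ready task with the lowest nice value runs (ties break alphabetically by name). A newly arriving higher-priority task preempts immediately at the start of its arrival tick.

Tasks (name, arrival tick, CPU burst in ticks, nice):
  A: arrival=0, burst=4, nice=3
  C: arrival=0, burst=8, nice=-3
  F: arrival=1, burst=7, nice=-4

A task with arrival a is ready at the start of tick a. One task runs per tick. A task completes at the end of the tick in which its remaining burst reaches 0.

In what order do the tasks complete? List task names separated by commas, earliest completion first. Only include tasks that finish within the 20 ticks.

t=0: ready={A,C} → run C
t=1: ready={A,C,F} → run F
t=2: ready={A,C,F} → run F
t=3: ready={A,C,F} → run F
t=4: ready={A,C,F} → run F
t=5: ready={A,C,F} → run F
t=6: ready={A,C,F} → run F
t=7: ready={A,C,F} → run F
t=8: ready={A,C} → run C
t=9: ready={A,C} → run C
t=10: ready={A,C} → run C
t=11: ready={A,C} → run C
t=12: ready={A,C} → run C
t=13: ready={A,C} → run C
t=14: ready={A,C} → run C
t=15: ready={A} → run A
t=16: ready={A} → run A
t=17: ready={A} → run A
t=18: ready={A} → run A
t=19: (idle)

completion order = F, C, A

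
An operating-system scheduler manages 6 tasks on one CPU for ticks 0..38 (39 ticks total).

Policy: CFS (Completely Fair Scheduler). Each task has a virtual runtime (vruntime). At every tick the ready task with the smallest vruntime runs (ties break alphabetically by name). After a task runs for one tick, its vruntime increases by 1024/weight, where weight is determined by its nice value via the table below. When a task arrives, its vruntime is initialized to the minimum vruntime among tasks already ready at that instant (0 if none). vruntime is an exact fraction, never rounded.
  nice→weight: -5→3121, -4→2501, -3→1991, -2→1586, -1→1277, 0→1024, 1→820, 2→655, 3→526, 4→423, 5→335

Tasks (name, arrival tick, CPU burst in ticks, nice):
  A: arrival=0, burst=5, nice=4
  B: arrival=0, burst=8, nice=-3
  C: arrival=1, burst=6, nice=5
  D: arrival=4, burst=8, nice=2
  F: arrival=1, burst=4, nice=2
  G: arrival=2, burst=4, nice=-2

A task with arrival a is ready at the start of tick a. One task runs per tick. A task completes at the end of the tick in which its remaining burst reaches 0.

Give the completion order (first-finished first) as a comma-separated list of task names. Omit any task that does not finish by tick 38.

t=0: vr[A=0 B=0] → run A
t=1: vr[A=1024/423 B=0 C=0 F=0] → run B
t=2: vr[A=1024/423 B=1024/1991 C=0 F=0 G=0] → run C
t=3: vr[A=1024/423 B=1024/1991 C=1024/335 F=0 G=0] → run F
t=4: vr[A=1024/423 B=1024/1991 C=1024/335 D=0 F=1024/655 G=0] → run D
t=5: vr[A=1024/423 B=1024/1991 C=1024/335 D=1024/655 F=1024/655 G=0] → run G
t=6: vr[A=1024/423 B=1024/1991 C=1024/335 D=1024/655 F=1024/655 G=512/793] → run B
t=7: vr[A=1024/423 B=2048/1991 C=1024/335 D=1024/655 F=1024/655 G=512/793] → run G
t=8: vr[A=1024/423 B=2048/1991 C=1024/335 D=1024/655 F=1024/655 G=1024/793] → run B
t=9: vr[A=1024/423 B=3072/1991 C=1024/335 D=1024/655 F=1024/655 G=1024/793] → run G
t=10: vr[A=1024/423 B=3072/1991 C=1024/335 D=1024/655 F=1024/655 G=1536/793] → run B
t=11: vr[A=1024/423 B=4096/1991 C=1024/335 D=1024/655 F=1024/655 G=1536/793] → run D
t=12: vr[A=1024/423 B=4096/1991 C=1024/335 D=2048/655 F=1024/655 G=1536/793] → run F
t=13: vr[A=1024/423 B=4096/1991 C=1024/335 D=2048/655 F=2048/655 G=1536/793] → run G
t=14: vr[A=1024/423 B=4096/1991 C=1024/335 D=2048/655 F=2048/655] → run B
t=15: vr[A=1024/423 B=5120/1991 C=1024/335 D=2048/655 F=2048/655] → run A
t=16: vr[A=2048/423 B=5120/1991 C=1024/335 D=2048/655 F=2048/655] → run B
t=17: vr[A=2048/423 B=6144/1991 C=1024/335 D=2048/655 F=2048/655] → run C
t=18: vr[A=2048/423 B=6144/1991 C=2048/335 D=2048/655 F=2048/655] → run B
t=19: vr[A=2048/423 B=7168/1991 C=2048/335 D=2048/655 F=2048/655] → run D
t=20: vr[A=2048/423 B=7168/1991 C=2048/335 D=3072/655 F=2048/655] → run F
t=21: vr[A=2048/423 B=7168/1991 C=2048/335 D=3072/655 F=3072/655] → run B
t=22: vr[A=2048/423 C=2048/335 D=3072/655 F=3072/655] → run D
t=23: vr[A=2048/423 C=2048/335 D=4096/655 F=3072/655] → run F
t=24: vr[A=2048/423 C=2048/335 D=4096/655] → run A
t=25: vr[A=1024/141 C=2048/335 D=4096/655] → run C
t=26: vr[A=1024/141 C=3072/335 D=4096/655] → run D
t=27: vr[A=1024/141 C=3072/335 D=1024/131] → run A
t=28: vr[A=4096/423 C=3072/335 D=1024/131] → run D
t=29: vr[A=4096/423 C=3072/335 D=6144/655] → run C
t=30: vr[A=4096/423 C=4096/335 D=6144/655] → run D
t=31: vr[A=4096/423 C=4096/335 D=7168/655] → run A
t=32: vr[C=4096/335 D=7168/655] → run D
t=33: vr[C=4096/335] → run C
t=34: vr[C=1024/67] → run C
t=35: (idle)
t=36: (idle)
t=37: (idle)
t=38: (idle)

completion order = G, B, F, A, D, C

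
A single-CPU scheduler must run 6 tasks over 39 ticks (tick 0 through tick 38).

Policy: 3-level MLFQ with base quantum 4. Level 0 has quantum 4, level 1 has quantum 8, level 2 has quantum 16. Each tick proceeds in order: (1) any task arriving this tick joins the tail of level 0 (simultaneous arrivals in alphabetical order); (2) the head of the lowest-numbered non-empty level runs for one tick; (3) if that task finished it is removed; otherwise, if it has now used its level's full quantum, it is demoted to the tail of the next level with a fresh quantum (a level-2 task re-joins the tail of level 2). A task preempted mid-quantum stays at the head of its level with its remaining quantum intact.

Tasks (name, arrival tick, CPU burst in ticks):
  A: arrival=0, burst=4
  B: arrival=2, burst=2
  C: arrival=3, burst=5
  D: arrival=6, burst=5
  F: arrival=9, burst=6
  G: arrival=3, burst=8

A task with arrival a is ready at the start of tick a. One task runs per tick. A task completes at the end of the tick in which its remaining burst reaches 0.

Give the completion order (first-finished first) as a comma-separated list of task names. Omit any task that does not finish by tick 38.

completion order = A, B, C, G, D, F

t=0: L0/L1/L2 = A/-/- → run A
t=1: L0/L1/L2 = A/-/- → run A
t=2: L0/L1/L2 = AB/-/- → run A
t=3: L0/L1/L2 = ABCG/-/- → run A
t=4: L0/L1/L2 = BCG/-/- → run B
t=5: L0/L1/L2 = BCG/-/- → run B
t=6: L0/L1/L2 = CGD/-/- → run C
t=7: L0/L1/L2 = CGD/-/- → run C
t=8: L0/L1/L2 = CGD/-/- → run C
t=9: L0/L1/L2 = CGDF/-/- → run C
t=10: L0/L1/L2 = GDF/C/- → run G
t=11: L0/L1/L2 = GDF/C/- → run G
t=12: L0/L1/L2 = GDF/C/- → run G
t=13: L0/L1/L2 = GDF/C/- → run G
t=14: L0/L1/L2 = DF/CG/- → run D
t=15: L0/L1/L2 = DF/CG/- → run D
t=16: L0/L1/L2 = DF/CG/- → run D
t=17: L0/L1/L2 = DF/CG/- → run D
t=18: L0/L1/L2 = F/CGD/- → run F
t=19: L0/L1/L2 = F/CGD/- → run F
t=20: L0/L1/L2 = F/CGD/- → run F
t=21: L0/L1/L2 = F/CGD/- → run F
t=22: L0/L1/L2 = -/CGDF/- → run C
t=23: L0/L1/L2 = -/GDF/- → run G
t=24: L0/L1/L2 = -/GDF/- → run G
t=25: L0/L1/L2 = -/GDF/- → run G
t=26: L0/L1/L2 = -/GDF/- → run G
t=27: L0/L1/L2 = -/DF/- → run D
t=28: L0/L1/L2 = -/F/- → run F
t=29: L0/L1/L2 = -/F/- → run F
t=30: (idle)
t=31: (idle)
t=32: (idle)
t=33: (idle)
t=34: (idle)
t=35: (idle)
t=36: (idle)
t=37: (idle)
t=38: (idle)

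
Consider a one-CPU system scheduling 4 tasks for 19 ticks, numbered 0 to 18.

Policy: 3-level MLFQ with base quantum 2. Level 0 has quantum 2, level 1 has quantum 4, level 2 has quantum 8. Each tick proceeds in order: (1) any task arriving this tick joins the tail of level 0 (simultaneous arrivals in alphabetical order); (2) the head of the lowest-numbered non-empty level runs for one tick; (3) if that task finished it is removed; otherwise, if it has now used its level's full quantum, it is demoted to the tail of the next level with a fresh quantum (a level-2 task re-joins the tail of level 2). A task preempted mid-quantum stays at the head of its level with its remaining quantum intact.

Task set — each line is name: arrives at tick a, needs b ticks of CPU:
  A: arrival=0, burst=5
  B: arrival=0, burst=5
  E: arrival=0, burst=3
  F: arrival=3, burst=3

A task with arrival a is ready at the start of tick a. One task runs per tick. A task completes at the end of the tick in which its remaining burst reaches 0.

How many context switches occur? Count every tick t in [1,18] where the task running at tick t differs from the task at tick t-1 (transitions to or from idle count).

t=0: L0/L1/L2 = ABE/-/- → run A
t=1: L0/L1/L2 = ABE/-/- → run A
t=2: L0/L1/L2 = BE/A/- → run B
t=3: L0/L1/L2 = BEF/A/- → run B
t=4: L0/L1/L2 = EF/AB/- → run E
t=5: L0/L1/L2 = EF/AB/- → run E
t=6: L0/L1/L2 = F/ABE/- → run F
t=7: L0/L1/L2 = F/ABE/- → run F
t=8: L0/L1/L2 = -/ABEF/- → run A
t=9: L0/L1/L2 = -/ABEF/- → run A
t=10: L0/L1/L2 = -/ABEF/- → run A
t=11: L0/L1/L2 = -/BEF/- → run B
t=12: L0/L1/L2 = -/BEF/- → run B
t=13: L0/L1/L2 = -/BEF/- → run B
t=14: L0/L1/L2 = -/EF/- → run E
t=15: L0/L1/L2 = -/F/- → run F
t=16: (idle)
t=17: (idle)
t=18: (idle)

context switches = 8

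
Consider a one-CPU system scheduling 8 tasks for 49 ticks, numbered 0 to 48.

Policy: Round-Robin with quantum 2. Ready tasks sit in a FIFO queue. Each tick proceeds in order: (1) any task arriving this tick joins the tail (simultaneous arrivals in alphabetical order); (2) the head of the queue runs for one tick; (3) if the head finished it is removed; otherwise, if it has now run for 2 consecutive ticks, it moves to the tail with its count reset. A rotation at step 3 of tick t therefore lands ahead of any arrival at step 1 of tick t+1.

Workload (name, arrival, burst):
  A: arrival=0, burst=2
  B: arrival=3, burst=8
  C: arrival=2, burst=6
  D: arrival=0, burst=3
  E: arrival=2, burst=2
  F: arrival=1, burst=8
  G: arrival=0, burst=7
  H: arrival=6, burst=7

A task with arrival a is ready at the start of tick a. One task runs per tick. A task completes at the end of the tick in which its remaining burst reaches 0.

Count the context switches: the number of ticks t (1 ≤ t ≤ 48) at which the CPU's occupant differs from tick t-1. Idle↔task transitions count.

context switches = 23

t=0: queue=[A,D,G] q_used=0 → run A
t=1: queue=[A,D,G,F] q_used=1 → run A
t=2: queue=[D,G,F,C,E] q_used=0 → run D
t=3: queue=[D,G,F,C,E,B] q_used=1 → run D
t=4: queue=[G,F,C,E,B,D] q_used=0 → run G
t=5: queue=[G,F,C,E,B,D] q_used=1 → run G
t=6: queue=[F,C,E,B,D,G,H] q_used=0 → run F
t=7: queue=[F,C,E,B,D,G,H] q_used=1 → run F
t=8: queue=[C,E,B,D,G,H,F] q_used=0 → run C
t=9: queue=[C,E,B,D,G,H,F] q_used=1 → run C
t=10: queue=[E,B,D,G,H,F,C] q_used=0 → run E
t=11: queue=[E,B,D,G,H,F,C] q_used=1 → run E
t=12: queue=[B,D,G,H,F,C] q_used=0 → run B
t=13: queue=[B,D,G,H,F,C] q_used=1 → run B
t=14: queue=[D,G,H,F,C,B] q_used=0 → run D
t=15: queue=[G,H,F,C,B] q_used=0 → run G
t=16: queue=[G,H,F,C,B] q_used=1 → run G
t=17: queue=[H,F,C,B,G] q_used=0 → run H
t=18: queue=[H,F,C,B,G] q_used=1 → run H
t=19: queue=[F,C,B,G,H] q_used=0 → run F
t=20: queue=[F,C,B,G,H] q_used=1 → run F
t=21: queue=[C,B,G,H,F] q_used=0 → run C
t=22: queue=[C,B,G,H,F] q_used=1 → run C
t=23: queue=[B,G,H,F,C] q_used=0 → run B
t=24: queue=[B,G,H,F,C] q_used=1 → run B
t=25: queue=[G,H,F,C,B] q_used=0 → run G
t=26: queue=[G,H,F,C,B] q_used=1 → run G
t=27: queue=[H,F,C,B,G] q_used=0 → run H
t=28: queue=[H,F,C,B,G] q_used=1 → run H
t=29: queue=[F,C,B,G,H] q_used=0 → run F
t=30: queue=[F,C,B,G,H] q_used=1 → run F
t=31: queue=[C,B,G,H,F] q_used=0 → run C
t=32: queue=[C,B,G,H,F] q_used=1 → run C
t=33: queue=[B,G,H,F] q_used=0 → run B
t=34: queue=[B,G,H,F] q_used=1 → run B
t=35: queue=[G,H,F,B] q_used=0 → run G
t=36: queue=[H,F,B] q_used=0 → run H
t=37: queue=[H,F,B] q_used=1 → run H
t=38: queue=[F,B,H] q_used=0 → run F
t=39: queue=[F,B,H] q_used=1 → run F
t=40: queue=[B,H] q_used=0 → run B
t=41: queue=[B,H] q_used=1 → run B
t=42: queue=[H] q_used=0 → run H
t=43: (idle)
t=44: (idle)
t=45: (idle)
t=46: (idle)
t=47: (idle)
t=48: (idle)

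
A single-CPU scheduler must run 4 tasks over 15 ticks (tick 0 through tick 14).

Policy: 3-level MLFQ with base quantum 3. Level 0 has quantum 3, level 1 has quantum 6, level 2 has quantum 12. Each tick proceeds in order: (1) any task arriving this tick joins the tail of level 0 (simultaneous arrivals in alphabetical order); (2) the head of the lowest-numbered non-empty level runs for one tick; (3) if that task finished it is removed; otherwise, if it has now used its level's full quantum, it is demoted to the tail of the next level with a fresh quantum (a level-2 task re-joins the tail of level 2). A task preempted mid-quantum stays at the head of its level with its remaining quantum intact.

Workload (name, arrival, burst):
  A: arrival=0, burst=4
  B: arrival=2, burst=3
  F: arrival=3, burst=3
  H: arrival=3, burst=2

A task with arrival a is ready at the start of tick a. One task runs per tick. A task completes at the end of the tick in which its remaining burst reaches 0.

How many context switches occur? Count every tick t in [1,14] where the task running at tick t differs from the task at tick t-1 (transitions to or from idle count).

context switches = 5

t=0: L0/L1/L2 = A/-/- → run A
t=1: L0/L1/L2 = A/-/- → run A
t=2: L0/L1/L2 = AB/-/- → run A
t=3: L0/L1/L2 = BFH/A/- → run B
t=4: L0/L1/L2 = BFH/A/- → run B
t=5: L0/L1/L2 = BFH/A/- → run B
t=6: L0/L1/L2 = FH/A/- → run F
t=7: L0/L1/L2 = FH/A/- → run F
t=8: L0/L1/L2 = FH/A/- → run F
t=9: L0/L1/L2 = H/A/- → run H
t=10: L0/L1/L2 = H/A/- → run H
t=11: L0/L1/L2 = -/A/- → run A
t=12: (idle)
t=13: (idle)
t=14: (idle)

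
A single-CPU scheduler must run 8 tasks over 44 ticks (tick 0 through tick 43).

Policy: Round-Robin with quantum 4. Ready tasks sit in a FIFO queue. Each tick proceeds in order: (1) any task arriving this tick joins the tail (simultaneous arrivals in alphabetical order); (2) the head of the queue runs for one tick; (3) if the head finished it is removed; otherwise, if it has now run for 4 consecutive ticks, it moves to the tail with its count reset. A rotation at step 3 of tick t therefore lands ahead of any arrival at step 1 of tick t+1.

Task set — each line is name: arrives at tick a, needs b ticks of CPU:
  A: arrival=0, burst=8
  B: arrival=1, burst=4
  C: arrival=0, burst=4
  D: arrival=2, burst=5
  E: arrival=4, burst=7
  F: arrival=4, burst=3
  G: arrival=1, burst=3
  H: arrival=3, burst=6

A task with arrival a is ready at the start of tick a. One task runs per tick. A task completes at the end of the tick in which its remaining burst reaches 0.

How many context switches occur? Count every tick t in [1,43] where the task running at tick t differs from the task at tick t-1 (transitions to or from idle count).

t=0: queue=[A,C] q_used=0 → run A
t=1: queue=[A,C,B,G] q_used=1 → run A
t=2: queue=[A,C,B,G,D] q_used=2 → run A
t=3: queue=[A,C,B,G,D,H] q_used=3 → run A
t=4: queue=[C,B,G,D,H,A,E,F] q_used=0 → run C
t=5: queue=[C,B,G,D,H,A,E,F] q_used=1 → run C
t=6: queue=[C,B,G,D,H,A,E,F] q_used=2 → run C
t=7: queue=[C,B,G,D,H,A,E,F] q_used=3 → run C
t=8: queue=[B,G,D,H,A,E,F] q_used=0 → run B
t=9: queue=[B,G,D,H,A,E,F] q_used=1 → run B
t=10: queue=[B,G,D,H,A,E,F] q_used=2 → run B
t=11: queue=[B,G,D,H,A,E,F] q_used=3 → run B
t=12: queue=[G,D,H,A,E,F] q_used=0 → run G
t=13: queue=[G,D,H,A,E,F] q_used=1 → run G
t=14: queue=[G,D,H,A,E,F] q_used=2 → run G
t=15: queue=[D,H,A,E,F] q_used=0 → run D
t=16: queue=[D,H,A,E,F] q_used=1 → run D
t=17: queue=[D,H,A,E,F] q_used=2 → run D
t=18: queue=[D,H,A,E,F] q_used=3 → run D
t=19: queue=[H,A,E,F,D] q_used=0 → run H
t=20: queue=[H,A,E,F,D] q_used=1 → run H
t=21: queue=[H,A,E,F,D] q_used=2 → run H
t=22: queue=[H,A,E,F,D] q_used=3 → run H
t=23: queue=[A,E,F,D,H] q_used=0 → run A
t=24: queue=[A,E,F,D,H] q_used=1 → run A
t=25: queue=[A,E,F,D,H] q_used=2 → run A
t=26: queue=[A,E,F,D,H] q_used=3 → run A
t=27: queue=[E,F,D,H] q_used=0 → run E
t=28: queue=[E,F,D,H] q_used=1 → run E
t=29: queue=[E,F,D,H] q_used=2 → run E
t=30: queue=[E,F,D,H] q_used=3 → run E
t=31: queue=[F,D,H,E] q_used=0 → run F
t=32: queue=[F,D,H,E] q_used=1 → run F
t=33: queue=[F,D,H,E] q_used=2 → run F
t=34: queue=[D,H,E] q_used=0 → run D
t=35: queue=[H,E] q_used=0 → run H
t=36: queue=[H,E] q_used=1 → run H
t=37: queue=[E] q_used=0 → run E
t=38: queue=[E] q_used=1 → run E
t=39: queue=[E] q_used=2 → run E
t=40: (idle)
t=41: (idle)
t=42: (idle)
t=43: (idle)

context switches = 12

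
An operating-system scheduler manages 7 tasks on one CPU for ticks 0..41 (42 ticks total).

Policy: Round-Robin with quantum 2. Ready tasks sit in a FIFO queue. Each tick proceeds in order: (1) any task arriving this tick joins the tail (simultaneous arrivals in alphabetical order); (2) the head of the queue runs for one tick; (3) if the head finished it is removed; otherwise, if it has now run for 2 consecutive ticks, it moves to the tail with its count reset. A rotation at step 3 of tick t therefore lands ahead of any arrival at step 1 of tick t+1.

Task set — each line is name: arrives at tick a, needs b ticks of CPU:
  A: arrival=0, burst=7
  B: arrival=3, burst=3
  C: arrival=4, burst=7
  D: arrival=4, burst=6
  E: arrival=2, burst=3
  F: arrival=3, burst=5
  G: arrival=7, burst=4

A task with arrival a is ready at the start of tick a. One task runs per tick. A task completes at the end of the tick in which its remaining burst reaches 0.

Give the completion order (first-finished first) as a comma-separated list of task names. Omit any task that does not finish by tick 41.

t=0: queue=[A] q_used=0 → run A
t=1: queue=[A] q_used=1 → run A
t=2: queue=[A,E] q_used=0 → run A
t=3: queue=[A,E,B,F] q_used=1 → run A
t=4: queue=[E,B,F,A,C,D] q_used=0 → run E
t=5: queue=[E,B,F,A,C,D] q_used=1 → run E
t=6: queue=[B,F,A,C,D,E] q_used=0 → run B
t=7: queue=[B,F,A,C,D,E,G] q_used=1 → run B
t=8: queue=[F,A,C,D,E,G,B] q_used=0 → run F
t=9: queue=[F,A,C,D,E,G,B] q_used=1 → run F
t=10: queue=[A,C,D,E,G,B,F] q_used=0 → run A
t=11: queue=[A,C,D,E,G,B,F] q_used=1 → run A
t=12: queue=[C,D,E,G,B,F,A] q_used=0 → run C
t=13: queue=[C,D,E,G,B,F,A] q_used=1 → run C
t=14: queue=[D,E,G,B,F,A,C] q_used=0 → run D
t=15: queue=[D,E,G,B,F,A,C] q_used=1 → run D
t=16: queue=[E,G,B,F,A,C,D] q_used=0 → run E
t=17: queue=[G,B,F,A,C,D] q_used=0 → run G
t=18: queue=[G,B,F,A,C,D] q_used=1 → run G
t=19: queue=[B,F,A,C,D,G] q_used=0 → run B
t=20: queue=[F,A,C,D,G] q_used=0 → run F
t=21: queue=[F,A,C,D,G] q_used=1 → run F
t=22: queue=[A,C,D,G,F] q_used=0 → run A
t=23: queue=[C,D,G,F] q_used=0 → run C
t=24: queue=[C,D,G,F] q_used=1 → run C
t=25: queue=[D,G,F,C] q_used=0 → run D
t=26: queue=[D,G,F,C] q_used=1 → run D
t=27: queue=[G,F,C,D] q_used=0 → run G
t=28: queue=[G,F,C,D] q_used=1 → run G
t=29: queue=[F,C,D] q_used=0 → run F
t=30: queue=[C,D] q_used=0 → run C
t=31: queue=[C,D] q_used=1 → run C
t=32: queue=[D,C] q_used=0 → run D
t=33: queue=[D,C] q_used=1 → run D
t=34: queue=[C] q_used=0 → run C
t=35: (idle)
t=36: (idle)
t=37: (idle)
t=38: (idle)
t=39: (idle)
t=40: (idle)
t=41: (idle)

completion order = E, B, A, G, F, D, C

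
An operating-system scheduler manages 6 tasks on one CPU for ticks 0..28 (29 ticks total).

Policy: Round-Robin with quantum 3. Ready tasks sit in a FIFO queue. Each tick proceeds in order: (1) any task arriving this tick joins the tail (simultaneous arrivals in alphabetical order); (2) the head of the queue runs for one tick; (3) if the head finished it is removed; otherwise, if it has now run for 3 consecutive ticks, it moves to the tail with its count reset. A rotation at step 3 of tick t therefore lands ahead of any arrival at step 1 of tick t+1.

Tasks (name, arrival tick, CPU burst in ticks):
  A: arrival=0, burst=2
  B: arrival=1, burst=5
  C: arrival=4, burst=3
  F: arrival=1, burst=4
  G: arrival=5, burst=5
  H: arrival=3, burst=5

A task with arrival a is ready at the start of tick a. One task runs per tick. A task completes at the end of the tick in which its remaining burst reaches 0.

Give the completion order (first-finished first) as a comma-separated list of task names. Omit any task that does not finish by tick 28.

t=0: queue=[A] q_used=0 → run A
t=1: queue=[A,B,F] q_used=1 → run A
t=2: queue=[B,F] q_used=0 → run B
t=3: queue=[B,F,H] q_used=1 → run B
t=4: queue=[B,F,H,C] q_used=2 → run B
t=5: queue=[F,H,C,B,G] q_used=0 → run F
t=6: queue=[F,H,C,B,G] q_used=1 → run F
t=7: queue=[F,H,C,B,G] q_used=2 → run F
t=8: queue=[H,C,B,G,F] q_used=0 → run H
t=9: queue=[H,C,B,G,F] q_used=1 → run H
t=10: queue=[H,C,B,G,F] q_used=2 → run H
t=11: queue=[C,B,G,F,H] q_used=0 → run C
t=12: queue=[C,B,G,F,H] q_used=1 → run C
t=13: queue=[C,B,G,F,H] q_used=2 → run C
t=14: queue=[B,G,F,H] q_used=0 → run B
t=15: queue=[B,G,F,H] q_used=1 → run B
t=16: queue=[G,F,H] q_used=0 → run G
t=17: queue=[G,F,H] q_used=1 → run G
t=18: queue=[G,F,H] q_used=2 → run G
t=19: queue=[F,H,G] q_used=0 → run F
t=20: queue=[H,G] q_used=0 → run H
t=21: queue=[H,G] q_used=1 → run H
t=22: queue=[G] q_used=0 → run G
t=23: queue=[G] q_used=1 → run G
t=24: (idle)
t=25: (idle)
t=26: (idle)
t=27: (idle)
t=28: (idle)

completion order = A, C, B, F, H, G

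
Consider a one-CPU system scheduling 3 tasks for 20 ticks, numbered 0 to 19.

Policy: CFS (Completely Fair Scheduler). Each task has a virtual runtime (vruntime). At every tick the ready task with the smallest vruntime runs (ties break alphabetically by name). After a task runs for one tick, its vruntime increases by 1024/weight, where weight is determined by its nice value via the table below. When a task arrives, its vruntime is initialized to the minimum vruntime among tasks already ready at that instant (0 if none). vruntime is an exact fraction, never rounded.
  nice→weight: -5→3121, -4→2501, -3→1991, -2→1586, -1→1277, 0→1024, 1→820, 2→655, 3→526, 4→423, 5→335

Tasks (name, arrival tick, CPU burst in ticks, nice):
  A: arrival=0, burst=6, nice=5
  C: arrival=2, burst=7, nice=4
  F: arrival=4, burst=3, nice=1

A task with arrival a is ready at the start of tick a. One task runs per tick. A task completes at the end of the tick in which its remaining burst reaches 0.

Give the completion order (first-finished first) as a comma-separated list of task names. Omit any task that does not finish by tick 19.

completion order = F, A, C

t=0: vr[A=0] → run A
t=1: vr[A=1024/335] → run A
t=2: vr[A=2048/335 C=2048/335] → run A
t=3: vr[A=3072/335 C=2048/335] → run C
t=4: vr[A=3072/335 C=1209344/141705 F=1209344/141705] → run C
t=5: vr[A=3072/335 C=1552384/141705 F=1209344/141705] → run F
t=6: vr[A=3072/335 C=1552384/141705 F=11367680/1161981] → run A
t=7: vr[A=4096/335 C=1552384/141705 F=11367680/1161981] → run F
t=8: vr[A=4096/335 C=1552384/141705 F=64093696/5809905] → run C
t=9: vr[A=4096/335 C=631808/47235 F=64093696/5809905] → run F
t=10: vr[A=4096/335 C=631808/47235] → run A
t=11: vr[A=1024/67 C=631808/47235] → run C
t=12: vr[A=1024/67 C=2238464/141705] → run A
t=13: vr[C=2238464/141705] → run C
t=14: vr[C=2581504/141705] → run C
t=15: vr[C=974848/47235] → run C
t=16: (idle)
t=17: (idle)
t=18: (idle)
t=19: (idle)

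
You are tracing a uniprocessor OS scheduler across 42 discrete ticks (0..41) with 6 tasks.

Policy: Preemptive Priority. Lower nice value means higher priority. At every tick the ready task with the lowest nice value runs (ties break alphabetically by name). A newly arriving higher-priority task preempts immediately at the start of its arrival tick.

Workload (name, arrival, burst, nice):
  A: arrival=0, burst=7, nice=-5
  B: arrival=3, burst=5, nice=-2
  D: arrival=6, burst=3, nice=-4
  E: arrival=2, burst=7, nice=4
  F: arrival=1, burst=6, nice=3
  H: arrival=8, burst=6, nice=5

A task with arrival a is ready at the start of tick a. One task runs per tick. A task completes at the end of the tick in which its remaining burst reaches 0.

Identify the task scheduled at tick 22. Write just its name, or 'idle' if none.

t=0: ready={A} → run A
t=1: ready={A,F} → run A
t=2: ready={A,E,F} → run A
t=3: ready={A,B,E,F} → run A
t=4: ready={A,B,E,F} → run A
t=5: ready={A,B,E,F} → run A
t=6: ready={A,B,D,E,F} → run A
t=7: ready={B,D,E,F} → run D
t=8: ready={B,D,E,F,H} → run D
t=9: ready={B,D,E,F,H} → run D
t=10: ready={B,E,F,H} → run B
t=11: ready={B,E,F,H} → run B
t=12: ready={B,E,F,H} → run B
t=13: ready={B,E,F,H} → run B
t=14: ready={B,E,F,H} → run B
t=15: ready={E,F,H} → run F
t=16: ready={E,F,H} → run F
t=17: ready={E,F,H} → run F
t=18: ready={E,F,H} → run F
t=19: ready={E,F,H} → run F
t=20: ready={E,F,H} → run F
t=21: ready={E,H} → run E
t=22: ready={E,H} → run E
t=23: ready={E,H} → run E
t=24: ready={E,H} → run E
t=25: ready={E,H} → run E
t=26: ready={E,H} → run E
t=27: ready={E,H} → run E
t=28: ready={H} → run H
t=29: ready={H} → run H
t=30: ready={H} → run H
t=31: ready={H} → run H
t=32: ready={H} → run H
t=33: ready={H} → run H
t=34: (idle)
t=35: (idle)
t=36: (idle)
t=37: (idle)
t=38: (idle)
t=39: (idle)
t=40: (idle)
t=41: (idle)

running at tick 22 = E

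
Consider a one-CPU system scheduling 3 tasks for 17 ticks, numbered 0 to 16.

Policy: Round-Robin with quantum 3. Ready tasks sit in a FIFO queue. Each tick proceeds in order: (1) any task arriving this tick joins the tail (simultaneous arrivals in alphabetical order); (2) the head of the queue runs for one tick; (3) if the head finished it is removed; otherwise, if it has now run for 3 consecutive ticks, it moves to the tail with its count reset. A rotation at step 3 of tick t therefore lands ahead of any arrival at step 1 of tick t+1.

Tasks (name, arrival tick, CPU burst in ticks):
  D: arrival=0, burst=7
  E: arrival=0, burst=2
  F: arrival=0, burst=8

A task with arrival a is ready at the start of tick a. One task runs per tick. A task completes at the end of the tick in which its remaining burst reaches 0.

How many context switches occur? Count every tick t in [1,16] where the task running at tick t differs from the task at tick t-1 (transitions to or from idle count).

context switches = 6

t=0: queue=[D,E,F] q_used=0 → run D
t=1: queue=[D,E,F] q_used=1 → run D
t=2: queue=[D,E,F] q_used=2 → run D
t=3: queue=[E,F,D] q_used=0 → run E
t=4: queue=[E,F,D] q_used=1 → run E
t=5: queue=[F,D] q_used=0 → run F
t=6: queue=[F,D] q_used=1 → run F
t=7: queue=[F,D] q_used=2 → run F
t=8: queue=[D,F] q_used=0 → run D
t=9: queue=[D,F] q_used=1 → run D
t=10: queue=[D,F] q_used=2 → run D
t=11: queue=[F,D] q_used=0 → run F
t=12: queue=[F,D] q_used=1 → run F
t=13: queue=[F,D] q_used=2 → run F
t=14: queue=[D,F] q_used=0 → run D
t=15: queue=[F] q_used=0 → run F
t=16: queue=[F] q_used=1 → run F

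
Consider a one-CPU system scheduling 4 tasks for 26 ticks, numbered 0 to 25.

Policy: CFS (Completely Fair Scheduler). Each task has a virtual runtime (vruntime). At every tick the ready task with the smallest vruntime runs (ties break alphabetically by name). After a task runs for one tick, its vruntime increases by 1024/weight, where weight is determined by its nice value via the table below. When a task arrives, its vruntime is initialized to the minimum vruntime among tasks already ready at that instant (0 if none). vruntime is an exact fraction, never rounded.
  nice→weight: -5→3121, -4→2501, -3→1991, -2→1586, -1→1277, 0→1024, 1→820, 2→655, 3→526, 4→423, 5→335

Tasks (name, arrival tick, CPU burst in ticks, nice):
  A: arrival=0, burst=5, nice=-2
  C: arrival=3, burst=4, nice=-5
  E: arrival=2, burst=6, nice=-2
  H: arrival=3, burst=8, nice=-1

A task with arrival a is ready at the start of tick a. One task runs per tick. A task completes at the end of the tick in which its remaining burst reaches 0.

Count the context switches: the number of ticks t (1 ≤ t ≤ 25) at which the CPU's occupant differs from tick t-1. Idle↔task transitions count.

t=0: vr[A=0] → run A
t=1: vr[A=512/793] → run A
t=2: vr[A=1024/793 E=1024/793] → run A
t=3: vr[A=1536/793 C=1024/793 E=1024/793 H=1024/793] → run C
t=4: vr[A=1536/793 C=4007936/2474953 E=1024/793 H=1024/793] → run E
t=5: vr[A=1536/793 C=4007936/2474953 E=1536/793 H=1024/793] → run H
t=6: vr[A=1536/793 C=4007936/2474953 E=1536/793 H=2119680/1012661] → run C
t=7: vr[A=1536/793 C=4819968/2474953 E=1536/793 H=2119680/1012661] → run A
t=8: vr[A=2048/793 C=4819968/2474953 E=1536/793 H=2119680/1012661] → run E
t=9: vr[A=2048/793 C=4819968/2474953 E=2048/793 H=2119680/1012661] → run C
t=10: vr[A=2048/793 C=5632000/2474953 E=2048/793 H=2119680/1012661] → run H
t=11: vr[A=2048/793 C=5632000/2474953 E=2048/793 H=2931712/1012661] → run C
t=12: vr[A=2048/793 E=2048/793 H=2931712/1012661] → run A
t=13: vr[E=2048/793 H=2931712/1012661] → run E
t=14: vr[E=2560/793 H=2931712/1012661] → run H
t=15: vr[E=2560/793 H=3743744/1012661] → run E
t=16: vr[E=3072/793 H=3743744/1012661] → run H
t=17: vr[E=3072/793 H=4555776/1012661] → run E
t=18: vr[E=3584/793 H=4555776/1012661] → run H
t=19: vr[E=3584/793 H=5367808/1012661] → run E
t=20: vr[H=5367808/1012661] → run H
t=21: vr[H=6179840/1012661] → run H
t=22: vr[H=6991872/1012661] → run H
t=23: (idle)
t=24: (idle)
t=25: (idle)

context switches = 19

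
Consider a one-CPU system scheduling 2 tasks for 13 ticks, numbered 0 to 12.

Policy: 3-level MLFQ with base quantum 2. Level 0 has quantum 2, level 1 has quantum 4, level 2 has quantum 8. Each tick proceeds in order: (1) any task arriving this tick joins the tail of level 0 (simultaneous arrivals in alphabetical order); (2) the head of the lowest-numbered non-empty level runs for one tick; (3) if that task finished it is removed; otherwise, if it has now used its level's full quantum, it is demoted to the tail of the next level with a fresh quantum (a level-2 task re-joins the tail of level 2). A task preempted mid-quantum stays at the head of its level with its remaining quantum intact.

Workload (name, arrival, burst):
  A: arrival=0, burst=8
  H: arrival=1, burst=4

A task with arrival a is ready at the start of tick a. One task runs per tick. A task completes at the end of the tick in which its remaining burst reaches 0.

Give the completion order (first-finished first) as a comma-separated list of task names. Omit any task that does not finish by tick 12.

completion order = H, A

t=0: L0/L1/L2 = A/-/- → run A
t=1: L0/L1/L2 = AH/-/- → run A
t=2: L0/L1/L2 = H/A/- → run H
t=3: L0/L1/L2 = H/A/- → run H
t=4: L0/L1/L2 = -/AH/- → run A
t=5: L0/L1/L2 = -/AH/- → run A
t=6: L0/L1/L2 = -/AH/- → run A
t=7: L0/L1/L2 = -/AH/- → run A
t=8: L0/L1/L2 = -/H/A → run H
t=9: L0/L1/L2 = -/H/A → run H
t=10: L0/L1/L2 = -/-/A → run A
t=11: L0/L1/L2 = -/-/A → run A
t=12: (idle)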